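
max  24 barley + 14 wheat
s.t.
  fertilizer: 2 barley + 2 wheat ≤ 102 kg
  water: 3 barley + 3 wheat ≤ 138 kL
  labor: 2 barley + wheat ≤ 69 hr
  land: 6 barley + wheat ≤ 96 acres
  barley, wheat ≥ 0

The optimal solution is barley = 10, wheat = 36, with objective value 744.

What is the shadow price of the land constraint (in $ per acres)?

Binding: water and land. Non-binding: fertilizer (10 unused), labor (13 unused).
By complementary slackness, y = 0 for the non-binding constraints.
Dual feasibility on the basic columns requires 3·y_water + 6·y_land = 24, 3·y_water + 1·y_land = 14.
This yields shadow prices y_water = 4, y_land = 2.
Shadow price of land = 2.

2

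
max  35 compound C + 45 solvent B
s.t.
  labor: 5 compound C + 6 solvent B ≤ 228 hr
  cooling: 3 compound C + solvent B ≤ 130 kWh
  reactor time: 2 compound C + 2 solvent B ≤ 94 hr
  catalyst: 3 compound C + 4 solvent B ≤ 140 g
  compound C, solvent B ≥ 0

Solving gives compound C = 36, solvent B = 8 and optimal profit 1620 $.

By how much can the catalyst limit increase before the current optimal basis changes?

12

Binding constraints: labor, catalyst. The basis is B = [[5,6],[3,4]] with det 2.
Per unit increase in catalyst, x* moves by d = (-3, 2.5).
The basis stays optimal until compound C reaches 0; allowable increase = 12 g.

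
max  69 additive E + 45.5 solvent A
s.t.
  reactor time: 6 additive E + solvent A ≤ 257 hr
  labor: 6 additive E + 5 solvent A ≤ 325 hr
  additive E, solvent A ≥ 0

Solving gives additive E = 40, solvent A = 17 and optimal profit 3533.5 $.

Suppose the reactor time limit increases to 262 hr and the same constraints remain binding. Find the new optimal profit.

Check each constraint at x*: reactor time 257/257 (tight); labor 325/325 (tight).
From A_Bᵀ y = c: 6·y_reactor time + 6·y_labor = 69; 1·y_reactor time + 5·y_labor = 45.5.
→ y_reactor time = 3 and y_labor = 8.5.
Δz = y_reactor time·Δb = 3 × (5) = 15, so new z* = 3533.5 + 15 = 3548.5.

3548.5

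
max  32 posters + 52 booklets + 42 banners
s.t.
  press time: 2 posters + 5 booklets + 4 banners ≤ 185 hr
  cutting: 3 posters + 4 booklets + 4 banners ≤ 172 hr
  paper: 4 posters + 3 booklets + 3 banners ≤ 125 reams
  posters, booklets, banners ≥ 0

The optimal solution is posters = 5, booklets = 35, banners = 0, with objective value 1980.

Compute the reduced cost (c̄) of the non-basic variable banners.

-2

Binding: press time and paper. Non-binding: cutting (17 unused).
By complementary slackness, y = 0 for the non-binding constraint.
Dual feasibility on the basic columns requires 2·y_press time + 4·y_paper = 32, 5·y_press time + 3·y_paper = 52.
→ y_press time = 8 and y_paper = 4.
Reduced cost of banners: c₃ − yᵀa₃ = 42 − (8·4 + 4·3) = 42 − 44 = -2.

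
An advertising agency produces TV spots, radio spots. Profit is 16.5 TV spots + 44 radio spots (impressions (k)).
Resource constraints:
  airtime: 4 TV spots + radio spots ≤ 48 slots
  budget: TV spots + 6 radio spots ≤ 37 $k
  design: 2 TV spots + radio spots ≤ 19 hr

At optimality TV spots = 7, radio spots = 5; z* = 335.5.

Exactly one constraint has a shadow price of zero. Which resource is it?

airtime: 33/48 (slack 15)
budget: 37/37 (binding)
design: 19/19 (binding)
By complementary slackness, a constraint with positive slack has shadow price 0 → airtime.

airtime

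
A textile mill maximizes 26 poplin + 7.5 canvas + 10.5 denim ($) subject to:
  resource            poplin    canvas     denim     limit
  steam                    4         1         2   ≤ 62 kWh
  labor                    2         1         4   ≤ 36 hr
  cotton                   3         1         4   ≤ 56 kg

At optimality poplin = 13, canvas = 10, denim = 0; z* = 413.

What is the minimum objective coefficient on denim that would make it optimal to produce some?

19

Binding: steam and labor. Non-binding: cotton (7 unused).
Slack constraints have shadow price 0 (complementary slackness).
The binding rows give the dual system: 4·y_steam + 2·y_labor = 26 and 1·y_steam + 1·y_labor = 7.5.
Solving: y_steam = 5.5, y_labor = 2.
denim enters the basis when its profit ≥ yᵀa₃ = 5.5·2 + 2·4 = 19.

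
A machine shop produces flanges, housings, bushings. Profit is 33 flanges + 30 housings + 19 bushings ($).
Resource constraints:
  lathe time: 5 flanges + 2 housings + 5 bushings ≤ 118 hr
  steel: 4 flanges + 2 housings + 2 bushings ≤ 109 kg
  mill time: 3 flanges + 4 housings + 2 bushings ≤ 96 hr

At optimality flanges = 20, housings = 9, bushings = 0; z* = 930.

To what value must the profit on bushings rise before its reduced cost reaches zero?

27

Binding: lathe time and mill time. Non-binding: steel (11 unused).
Since steel is not tight, its dual is 0.
The binding rows give the dual system: 5·y_lathe time + 3·y_mill time = 33 and 2·y_lathe time + 4·y_mill time = 30.
Solving: y_lathe time = 3, y_mill time = 6.
bushings enters the basis when its profit ≥ yᵀa₃ = 3·5 + 6·2 = 27.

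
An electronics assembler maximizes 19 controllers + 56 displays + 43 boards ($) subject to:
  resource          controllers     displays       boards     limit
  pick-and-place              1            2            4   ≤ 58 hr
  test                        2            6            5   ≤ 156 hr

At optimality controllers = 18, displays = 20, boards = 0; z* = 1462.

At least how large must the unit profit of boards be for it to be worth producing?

49

At the optimum: pick-and-place uses 58 of 58 (binding); test uses 156 of 156 (binding).
Dual feasibility on the basic columns requires 1·y_pick-and-place + 2·y_test = 19, 2·y_pick-and-place + 6·y_test = 56.
Solving: y_pick-and-place = 1, y_test = 9.
boards enters the basis when its profit ≥ yᵀa₃ = 1·4 + 9·5 = 49.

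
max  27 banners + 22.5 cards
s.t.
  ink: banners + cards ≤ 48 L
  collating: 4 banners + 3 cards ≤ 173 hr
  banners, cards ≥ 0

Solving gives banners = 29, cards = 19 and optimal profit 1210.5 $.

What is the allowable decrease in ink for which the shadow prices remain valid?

Binding constraints: ink, collating. The basis is B = [[1,1],[4,3]] with det -1.
Per unit decrease in ink, x* moves by d = (3, -4).
The basis stays optimal until cards reaches 0; allowable decrease = 4.75 L.

4.75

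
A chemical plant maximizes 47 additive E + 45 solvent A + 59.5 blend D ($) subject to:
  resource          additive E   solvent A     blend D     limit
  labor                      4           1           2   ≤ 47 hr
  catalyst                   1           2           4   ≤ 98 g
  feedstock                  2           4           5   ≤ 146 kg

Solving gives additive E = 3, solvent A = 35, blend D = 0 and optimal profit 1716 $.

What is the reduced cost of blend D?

At the optimum: labor uses 47 of 47 (binding); catalyst uses 73 of 98 (slack = 25); feedstock uses 146 of 146 (binding).
By complementary slackness, y = 0 for the non-binding constraint.
From A_Bᵀ y = c: 4·y_labor + 2·y_feedstock = 47; 1·y_labor + 4·y_feedstock = 45.
→ y_labor = 7 and y_feedstock = 9.5.
Reduced cost of blend D: c₃ − yᵀa₃ = 59.5 − (7·2 + 9.5·5) = 59.5 − 61.5 = -2.

-2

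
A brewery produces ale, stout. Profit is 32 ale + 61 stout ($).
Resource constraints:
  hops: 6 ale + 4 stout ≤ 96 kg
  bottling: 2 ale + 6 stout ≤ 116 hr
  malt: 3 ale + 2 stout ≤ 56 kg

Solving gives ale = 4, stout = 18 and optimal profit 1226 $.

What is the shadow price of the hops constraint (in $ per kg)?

Check each constraint at x*: hops 96/96 (tight); bottling 116/116 (tight); malt 48/56 (slack 8).
Since malt is not tight, its dual is 0.
From A_Bᵀ y = c: 6·y_hops + 2·y_bottling = 32; 4·y_hops + 6·y_bottling = 61.
Solving: y_hops = 2.5, y_bottling = 8.5.
Shadow price of hops = 2.5.

2.5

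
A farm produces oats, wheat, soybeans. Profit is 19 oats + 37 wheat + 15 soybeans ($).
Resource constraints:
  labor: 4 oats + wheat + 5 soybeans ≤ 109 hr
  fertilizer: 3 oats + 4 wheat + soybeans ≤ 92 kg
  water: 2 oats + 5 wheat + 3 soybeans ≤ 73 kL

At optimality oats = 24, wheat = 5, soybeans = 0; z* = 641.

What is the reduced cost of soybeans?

-3

Binding: fertilizer and water. Non-binding: labor (8 unused).
Slack constraints have shadow price 0 (complementary slackness).
The binding rows give the dual system: 3·y_fertilizer + 2·y_water = 19 and 4·y_fertilizer + 5·y_water = 37.
→ y_fertilizer = 3 and y_water = 5.
Reduced cost of soybeans: c₃ − yᵀa₃ = 15 − (3·1 + 5·3) = 15 − 18 = -3.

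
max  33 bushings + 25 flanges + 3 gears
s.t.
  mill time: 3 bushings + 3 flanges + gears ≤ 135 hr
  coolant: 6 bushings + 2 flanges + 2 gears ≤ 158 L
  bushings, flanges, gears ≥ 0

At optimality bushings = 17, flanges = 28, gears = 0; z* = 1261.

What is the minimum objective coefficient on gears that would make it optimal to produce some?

11

Check each constraint at x*: mill time 135/135 (tight); coolant 158/158 (tight).
From A_Bᵀ y = c: 3·y_mill time + 6·y_coolant = 33; 3·y_mill time + 2·y_coolant = 25.
→ y_mill time = 7 and y_coolant = 2.
gears enters the basis when its profit ≥ yᵀa₃ = 7·1 + 2·2 = 11.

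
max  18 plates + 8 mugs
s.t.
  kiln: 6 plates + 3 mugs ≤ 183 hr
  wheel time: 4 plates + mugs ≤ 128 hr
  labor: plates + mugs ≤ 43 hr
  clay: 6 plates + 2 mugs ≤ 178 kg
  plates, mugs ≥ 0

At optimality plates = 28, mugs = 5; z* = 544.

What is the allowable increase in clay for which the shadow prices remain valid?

Binding constraints: kiln, clay. The basis is B = [[6,3],[6,2]] with det -6.
Per unit increase in clay, x* moves by d = (0.5, -1).
The basis stays optimal until mugs reaches 0; allowable increase = 5 kg.

5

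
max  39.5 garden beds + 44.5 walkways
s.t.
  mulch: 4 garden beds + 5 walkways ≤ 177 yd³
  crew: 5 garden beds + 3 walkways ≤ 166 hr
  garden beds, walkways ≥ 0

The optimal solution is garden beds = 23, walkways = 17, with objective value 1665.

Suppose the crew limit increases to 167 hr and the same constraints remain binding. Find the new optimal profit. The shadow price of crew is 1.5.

1666.5

Δb = 1, so new z* = 1665 + (1.5)·(1) = 1665 + 1.5 = 1666.5.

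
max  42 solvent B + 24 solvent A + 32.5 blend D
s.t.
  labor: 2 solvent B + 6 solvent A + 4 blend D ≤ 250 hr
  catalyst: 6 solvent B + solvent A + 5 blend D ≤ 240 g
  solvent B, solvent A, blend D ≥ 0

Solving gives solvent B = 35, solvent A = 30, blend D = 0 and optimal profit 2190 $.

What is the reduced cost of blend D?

Check each constraint at x*: labor 250/250 (tight); catalyst 240/240 (tight).
From A_Bᵀ y = c: 2·y_labor + 6·y_catalyst = 42; 6·y_labor + 1·y_catalyst = 24.
This yields shadow prices y_labor = 3, y_catalyst = 6.
Reduced cost of blend D: c₃ − yᵀa₃ = 32.5 − (3·4 + 6·5) = 32.5 − 42 = -9.5.

-9.5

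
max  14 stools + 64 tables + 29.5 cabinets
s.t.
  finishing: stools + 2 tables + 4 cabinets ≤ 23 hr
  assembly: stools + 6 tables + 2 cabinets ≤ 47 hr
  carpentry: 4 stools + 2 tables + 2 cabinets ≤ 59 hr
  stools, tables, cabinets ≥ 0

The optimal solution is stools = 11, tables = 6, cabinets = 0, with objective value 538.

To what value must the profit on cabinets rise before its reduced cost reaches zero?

38

At the optimum: finishing uses 23 of 23 (binding); assembly uses 47 of 47 (binding); carpentry uses 56 of 59 (slack = 3).
Slack constraints have shadow price 0 (complementary slackness).
From A_Bᵀ y = c: 1·y_finishing + 1·y_assembly = 14; 2·y_finishing + 6·y_assembly = 64.
Solving: y_finishing = 5, y_assembly = 9.
cabinets enters the basis when its profit ≥ yᵀa₃ = 5·4 + 9·2 = 38.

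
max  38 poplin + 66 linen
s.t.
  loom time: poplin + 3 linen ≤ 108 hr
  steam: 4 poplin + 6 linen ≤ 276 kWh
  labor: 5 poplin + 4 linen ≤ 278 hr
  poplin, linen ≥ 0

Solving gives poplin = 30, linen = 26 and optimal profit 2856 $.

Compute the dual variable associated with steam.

At the optimum: loom time uses 108 of 108 (binding); steam uses 276 of 276 (binding); labor uses 254 of 278 (slack = 24).
By complementary slackness, y = 0 for the non-binding constraint.
Dual feasibility on the basic columns requires 1·y_loom time + 4·y_steam = 38, 3·y_loom time + 6·y_steam = 66.
Solving: y_loom time = 6, y_steam = 8.
Shadow price of steam = 8.

8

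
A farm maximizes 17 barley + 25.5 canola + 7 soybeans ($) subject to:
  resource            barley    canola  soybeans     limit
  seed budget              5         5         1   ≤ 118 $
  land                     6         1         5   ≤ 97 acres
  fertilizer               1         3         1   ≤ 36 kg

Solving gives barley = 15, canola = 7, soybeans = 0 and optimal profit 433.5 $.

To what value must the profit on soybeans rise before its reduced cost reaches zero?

Check each constraint at x*: seed budget 110/118 (slack 8); land 97/97 (tight); fertilizer 36/36 (tight).
Slack constraints have shadow price 0 (complementary slackness).
Dual feasibility on the basic columns requires 6·y_land + 1·y_fertilizer = 17, 1·y_land + 3·y_fertilizer = 25.5.
→ y_land = 1.5 and y_fertilizer = 8.
soybeans enters the basis when its profit ≥ yᵀa₃ = 1.5·5 + 8·1 = 15.5.

15.5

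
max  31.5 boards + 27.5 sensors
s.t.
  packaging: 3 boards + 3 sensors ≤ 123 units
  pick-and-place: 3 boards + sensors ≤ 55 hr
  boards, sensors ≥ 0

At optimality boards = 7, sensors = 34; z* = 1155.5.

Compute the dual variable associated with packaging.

Check each constraint at x*: packaging 123/123 (tight); pick-and-place 55/55 (tight).
Dual feasibility on the basic columns requires 3·y_packaging + 3·y_pick-and-place = 31.5, 3·y_packaging + 1·y_pick-and-place = 27.5.
→ y_packaging = 8.5 and y_pick-and-place = 2.
Shadow price of packaging = 8.5.

8.5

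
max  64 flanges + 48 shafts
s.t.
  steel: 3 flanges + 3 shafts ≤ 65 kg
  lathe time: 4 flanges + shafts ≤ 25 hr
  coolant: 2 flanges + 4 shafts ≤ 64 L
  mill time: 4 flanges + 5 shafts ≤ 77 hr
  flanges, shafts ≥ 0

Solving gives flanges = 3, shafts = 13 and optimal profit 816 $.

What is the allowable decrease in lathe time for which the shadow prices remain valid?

Binding constraints: lathe time, mill time. The basis is B = [[4,1],[4,5]] with det 16.
Per unit decrease in lathe time, x* moves by d = (-0.3125, 0.25).
The basis stays optimal until flanges reaches 0; allowable decrease = 9.6 hr.

9.6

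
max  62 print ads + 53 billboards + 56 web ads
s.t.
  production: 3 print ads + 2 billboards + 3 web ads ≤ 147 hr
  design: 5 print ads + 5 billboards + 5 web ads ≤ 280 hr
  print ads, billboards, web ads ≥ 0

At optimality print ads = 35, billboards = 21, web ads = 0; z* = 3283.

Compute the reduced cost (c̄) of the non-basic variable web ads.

-6

Check each constraint at x*: production 147/147 (tight); design 280/280 (tight).
Dual feasibility on the basic columns requires 3·y_production + 5·y_design = 62, 2·y_production + 5·y_design = 53.
Solving: y_production = 9, y_design = 7.
Reduced cost of web ads: c₃ − yᵀa₃ = 56 − (9·3 + 7·5) = 56 − 62 = -6.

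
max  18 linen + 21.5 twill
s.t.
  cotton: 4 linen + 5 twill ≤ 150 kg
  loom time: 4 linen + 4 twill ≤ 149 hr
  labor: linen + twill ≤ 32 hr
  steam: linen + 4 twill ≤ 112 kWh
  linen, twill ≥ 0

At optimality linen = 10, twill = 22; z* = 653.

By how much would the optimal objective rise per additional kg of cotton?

3.5

Check each constraint at x*: cotton 150/150 (tight); loom time 128/149 (slack 21); labor 32/32 (tight); steam 98/112 (slack 14).
Since loom time, steam are not tight, their duals are 0.
From A_Bᵀ y = c: 4·y_cotton + 1·y_labor = 18; 5·y_cotton + 1·y_labor = 21.5.
Solving: y_cotton = 3.5, y_labor = 4.
Shadow price of cotton = 3.5.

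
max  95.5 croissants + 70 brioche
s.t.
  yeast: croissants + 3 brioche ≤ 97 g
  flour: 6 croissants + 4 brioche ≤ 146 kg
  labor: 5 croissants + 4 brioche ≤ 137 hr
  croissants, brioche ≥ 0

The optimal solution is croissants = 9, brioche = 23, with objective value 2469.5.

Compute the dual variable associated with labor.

Check each constraint at x*: yeast 78/97 (slack 19); flour 146/146 (tight); labor 137/137 (tight).
Slack constraints have shadow price 0 (complementary slackness).
From A_Bᵀ y = c: 6·y_flour + 5·y_labor = 95.5; 4·y_flour + 4·y_labor = 70.
→ y_flour = 8 and y_labor = 9.5.
Shadow price of labor = 9.5.

9.5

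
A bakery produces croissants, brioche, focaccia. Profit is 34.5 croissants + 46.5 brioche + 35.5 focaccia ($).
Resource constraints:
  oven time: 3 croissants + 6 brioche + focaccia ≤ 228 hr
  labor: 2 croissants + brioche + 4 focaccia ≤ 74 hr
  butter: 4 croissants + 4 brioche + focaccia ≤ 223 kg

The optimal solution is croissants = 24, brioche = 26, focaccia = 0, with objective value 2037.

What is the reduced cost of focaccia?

Check each constraint at x*: oven time 228/228 (tight); labor 74/74 (tight); butter 200/223 (slack 23).
Since butter is not tight, its dual is 0.
From A_Bᵀ y = c: 3·y_oven time + 2·y_labor = 34.5; 6·y_oven time + 1·y_labor = 46.5.
Solving: y_oven time = 6.5, y_labor = 7.5.
Reduced cost of focaccia: c₃ − yᵀa₃ = 35.5 − (6.5·1 + 7.5·4) = 35.5 − 36.5 = -1.

-1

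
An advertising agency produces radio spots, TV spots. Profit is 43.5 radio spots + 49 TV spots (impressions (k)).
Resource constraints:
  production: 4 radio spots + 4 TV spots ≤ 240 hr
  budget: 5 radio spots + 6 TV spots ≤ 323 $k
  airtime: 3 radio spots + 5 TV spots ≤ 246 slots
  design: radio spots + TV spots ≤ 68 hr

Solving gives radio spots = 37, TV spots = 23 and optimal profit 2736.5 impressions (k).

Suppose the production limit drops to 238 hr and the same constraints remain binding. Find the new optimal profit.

2728.5

At the optimum: production uses 240 of 240 (binding); budget uses 323 of 323 (binding); airtime uses 226 of 246 (slack = 20); design uses 60 of 68 (slack = 8).
Since airtime, design are not tight, their duals are 0.
Dual feasibility on the basic columns requires 4·y_production + 5·y_budget = 43.5, 4·y_production + 6·y_budget = 49.
→ y_production = 4 and y_budget = 5.5.
Δz = y_production·Δb = 4 × (-2) = -8, so new z* = 2736.5 − 8 = 2728.5.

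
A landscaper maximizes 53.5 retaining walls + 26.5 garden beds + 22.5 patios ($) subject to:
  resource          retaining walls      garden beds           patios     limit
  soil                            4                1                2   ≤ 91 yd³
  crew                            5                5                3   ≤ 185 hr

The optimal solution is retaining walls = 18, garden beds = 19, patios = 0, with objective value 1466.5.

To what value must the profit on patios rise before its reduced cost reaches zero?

Check each constraint at x*: soil 91/91 (tight); crew 185/185 (tight).
The binding rows give the dual system: 4·y_soil + 5·y_crew = 53.5 and 1·y_soil + 5·y_crew = 26.5.
→ y_soil = 9 and y_crew = 3.5.
patios enters the basis when its profit ≥ yᵀa₃ = 9·2 + 3.5·3 = 28.5.

28.5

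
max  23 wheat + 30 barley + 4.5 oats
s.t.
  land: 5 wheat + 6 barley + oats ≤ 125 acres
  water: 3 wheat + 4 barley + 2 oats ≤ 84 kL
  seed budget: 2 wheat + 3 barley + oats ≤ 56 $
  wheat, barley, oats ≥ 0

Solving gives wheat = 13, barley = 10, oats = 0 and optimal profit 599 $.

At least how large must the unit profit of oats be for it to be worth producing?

Check each constraint at x*: land 125/125 (tight); water 79/84 (slack 5); seed budget 56/56 (tight).
Since water is not tight, its dual is 0.
The binding rows give the dual system: 5·y_land + 2·y_seed budget = 23 and 6·y_land + 3·y_seed budget = 30.
→ y_land = 3 and y_seed budget = 4.
oats enters the basis when its profit ≥ yᵀa₃ = 3·1 + 4·1 = 7.

7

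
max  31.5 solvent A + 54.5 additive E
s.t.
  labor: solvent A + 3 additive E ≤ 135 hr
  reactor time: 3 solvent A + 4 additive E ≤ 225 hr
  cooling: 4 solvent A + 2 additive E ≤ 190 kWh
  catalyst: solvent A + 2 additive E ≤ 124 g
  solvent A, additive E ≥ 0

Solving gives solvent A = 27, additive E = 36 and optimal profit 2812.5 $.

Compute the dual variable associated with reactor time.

8

At the optimum: labor uses 135 of 135 (binding); reactor time uses 225 of 225 (binding); cooling uses 180 of 190 (slack = 10); catalyst uses 99 of 124 (slack = 25).
Slack constraints have shadow price 0 (complementary slackness).
Dual feasibility on the basic columns requires 1·y_labor + 3·y_reactor time = 31.5, 3·y_labor + 4·y_reactor time = 54.5.
Solving: y_labor = 7.5, y_reactor time = 8.
Shadow price of reactor time = 8.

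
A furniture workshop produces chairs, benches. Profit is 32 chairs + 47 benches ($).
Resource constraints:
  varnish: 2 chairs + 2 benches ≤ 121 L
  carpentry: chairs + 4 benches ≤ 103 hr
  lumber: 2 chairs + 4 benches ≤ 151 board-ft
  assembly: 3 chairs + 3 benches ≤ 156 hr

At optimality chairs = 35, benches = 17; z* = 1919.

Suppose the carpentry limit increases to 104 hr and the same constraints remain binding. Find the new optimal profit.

Binding: carpentry and assembly. Non-binding: varnish (17 unused), lumber (13 unused).
Slack constraints have shadow price 0 (complementary slackness).
Dual feasibility on the basic columns requires 1·y_carpentry + 3·y_assembly = 32, 4·y_carpentry + 3·y_assembly = 47.
Solving: y_carpentry = 5, y_assembly = 9.
Δz = y_carpentry·Δb = 5 × (1) = 5, so new z* = 1919 + 5 = 1924.

1924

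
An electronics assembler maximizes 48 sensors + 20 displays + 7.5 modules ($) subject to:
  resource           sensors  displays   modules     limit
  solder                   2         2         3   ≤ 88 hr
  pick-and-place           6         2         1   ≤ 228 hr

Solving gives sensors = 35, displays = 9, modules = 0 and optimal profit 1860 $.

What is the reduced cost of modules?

Both solder and pick-and-place are binding at x*.
From A_Bᵀ y = c: 2·y_solder + 6·y_pick-and-place = 48; 2·y_solder + 2·y_pick-and-place = 20.
Solving: y_solder = 3, y_pick-and-place = 7.
Reduced cost of modules: c₃ − yᵀa₃ = 7.5 − (3·3 + 7·1) = 7.5 − 16 = -8.5.

-8.5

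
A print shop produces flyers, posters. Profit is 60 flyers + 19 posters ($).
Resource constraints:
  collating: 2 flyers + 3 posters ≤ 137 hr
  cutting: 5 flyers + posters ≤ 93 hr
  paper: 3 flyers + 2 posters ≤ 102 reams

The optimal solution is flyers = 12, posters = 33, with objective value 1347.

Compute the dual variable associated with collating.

Binding: cutting and paper. Non-binding: collating (14 unused).
Since collating is not tight, its dual is 0.
From A_Bᵀ y = c: 5·y_cutting + 3·y_paper = 60; 1·y_cutting + 2·y_paper = 19.
→ y_cutting = 9 and y_paper = 5.
Shadow price of collating = 0.

0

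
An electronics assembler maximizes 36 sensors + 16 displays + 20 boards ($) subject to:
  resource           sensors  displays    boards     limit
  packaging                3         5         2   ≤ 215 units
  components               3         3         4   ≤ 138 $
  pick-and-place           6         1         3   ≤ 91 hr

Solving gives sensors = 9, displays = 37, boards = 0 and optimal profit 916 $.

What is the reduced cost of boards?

At the optimum: packaging uses 212 of 215 (slack = 3); components uses 138 of 138 (binding); pick-and-place uses 91 of 91 (binding).
Slack constraints have shadow price 0 (complementary slackness).
From A_Bᵀ y = c: 3·y_components + 6·y_pick-and-place = 36; 3·y_components + 1·y_pick-and-place = 16.
→ y_components = 4 and y_pick-and-place = 4.
Reduced cost of boards: c₃ − yᵀa₃ = 20 − (4·4 + 4·3) = 20 − 28 = -8.

-8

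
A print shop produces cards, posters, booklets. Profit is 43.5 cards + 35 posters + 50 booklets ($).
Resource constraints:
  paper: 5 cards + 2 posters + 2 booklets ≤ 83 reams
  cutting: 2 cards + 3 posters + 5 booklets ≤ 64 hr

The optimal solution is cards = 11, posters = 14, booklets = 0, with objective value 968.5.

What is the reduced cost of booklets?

At the optimum: paper uses 83 of 83 (binding); cutting uses 64 of 64 (binding).
Dual feasibility on the basic columns requires 5·y_paper + 2·y_cutting = 43.5, 2·y_paper + 3·y_cutting = 35.
This yields shadow prices y_paper = 5.5, y_cutting = 8.
Reduced cost of booklets: c₃ − yᵀa₃ = 50 − (5.5·2 + 8·5) = 50 − 51 = -1.

-1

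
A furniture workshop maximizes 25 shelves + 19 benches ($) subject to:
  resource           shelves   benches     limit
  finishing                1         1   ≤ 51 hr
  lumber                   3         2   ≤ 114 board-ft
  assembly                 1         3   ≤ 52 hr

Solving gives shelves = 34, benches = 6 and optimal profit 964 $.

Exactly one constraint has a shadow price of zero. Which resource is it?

finishing

finishing: 40/51 (slack 11)
lumber: 114/114 (binding)
assembly: 52/52 (binding)
By complementary slackness, a constraint with positive slack has shadow price 0 → finishing.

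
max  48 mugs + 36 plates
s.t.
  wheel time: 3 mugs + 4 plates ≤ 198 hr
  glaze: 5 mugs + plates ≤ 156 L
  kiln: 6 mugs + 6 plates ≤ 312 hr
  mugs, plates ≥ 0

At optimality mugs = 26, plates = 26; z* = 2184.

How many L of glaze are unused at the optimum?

glaze used = 5·26 + 1·26 = 156; slack = 156 − 156 = 0.

0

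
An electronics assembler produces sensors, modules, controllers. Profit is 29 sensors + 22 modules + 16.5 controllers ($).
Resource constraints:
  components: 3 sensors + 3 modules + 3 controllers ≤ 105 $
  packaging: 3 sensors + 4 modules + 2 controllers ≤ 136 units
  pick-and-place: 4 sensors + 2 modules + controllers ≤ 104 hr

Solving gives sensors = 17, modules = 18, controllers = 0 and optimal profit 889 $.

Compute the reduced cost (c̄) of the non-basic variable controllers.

At the optimum: components uses 105 of 105 (binding); packaging uses 123 of 136 (slack = 13); pick-and-place uses 104 of 104 (binding).
Slack constraints have shadow price 0 (complementary slackness).
Dual feasibility on the basic columns requires 3·y_components + 4·y_pick-and-place = 29, 3·y_components + 2·y_pick-and-place = 22.
This yields shadow prices y_components = 5, y_pick-and-place = 3.5.
Reduced cost of controllers: c₃ − yᵀa₃ = 16.5 − (5·3 + 3.5·1) = 16.5 − 18.5 = -2.

-2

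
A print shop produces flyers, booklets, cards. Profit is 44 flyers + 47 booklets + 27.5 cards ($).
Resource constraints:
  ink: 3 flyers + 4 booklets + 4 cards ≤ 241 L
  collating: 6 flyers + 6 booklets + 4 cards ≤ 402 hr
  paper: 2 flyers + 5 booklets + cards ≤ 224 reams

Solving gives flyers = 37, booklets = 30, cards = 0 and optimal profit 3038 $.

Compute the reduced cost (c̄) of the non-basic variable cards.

Binding: collating and paper. Non-binding: ink (10 unused).
By complementary slackness, y = 0 for the non-binding constraint.
The binding rows give the dual system: 6·y_collating + 2·y_paper = 44 and 6·y_collating + 5·y_paper = 47.
This yields shadow prices y_collating = 7, y_paper = 1.
Reduced cost of cards: c₃ − yᵀa₃ = 27.5 − (7·4 + 1·1) = 27.5 − 29 = -1.5.

-1.5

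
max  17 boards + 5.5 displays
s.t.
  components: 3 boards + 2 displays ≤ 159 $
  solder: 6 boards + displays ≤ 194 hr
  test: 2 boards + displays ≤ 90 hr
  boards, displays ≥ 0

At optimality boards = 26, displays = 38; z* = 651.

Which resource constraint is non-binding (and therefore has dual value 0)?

components

components: 154/159 (slack 5)
solder: 194/194 (binding)
test: 90/90 (binding)
By complementary slackness, a constraint with positive slack has shadow price 0 → components.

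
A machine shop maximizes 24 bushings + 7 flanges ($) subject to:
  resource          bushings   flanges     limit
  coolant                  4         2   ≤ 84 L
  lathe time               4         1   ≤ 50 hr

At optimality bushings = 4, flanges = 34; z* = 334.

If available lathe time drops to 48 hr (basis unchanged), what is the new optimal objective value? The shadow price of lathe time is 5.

324

Δb = -2, so new z* = 334 + (5)·(-2) = 334 − 10 = 324.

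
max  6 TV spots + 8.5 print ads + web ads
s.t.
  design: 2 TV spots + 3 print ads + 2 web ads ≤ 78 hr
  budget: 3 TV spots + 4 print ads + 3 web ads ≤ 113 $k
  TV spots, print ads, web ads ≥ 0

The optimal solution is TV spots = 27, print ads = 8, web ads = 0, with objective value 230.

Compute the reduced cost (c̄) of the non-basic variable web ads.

Both design and budget are binding at x*.
The binding rows give the dual system: 2·y_design + 3·y_budget = 6 and 3·y_design + 4·y_budget = 8.5.
Solving: y_design = 1.5, y_budget = 1.
Reduced cost of web ads: c₃ − yᵀa₃ = 1 − (1.5·2 + 1·3) = 1 − 6 = -5.

-5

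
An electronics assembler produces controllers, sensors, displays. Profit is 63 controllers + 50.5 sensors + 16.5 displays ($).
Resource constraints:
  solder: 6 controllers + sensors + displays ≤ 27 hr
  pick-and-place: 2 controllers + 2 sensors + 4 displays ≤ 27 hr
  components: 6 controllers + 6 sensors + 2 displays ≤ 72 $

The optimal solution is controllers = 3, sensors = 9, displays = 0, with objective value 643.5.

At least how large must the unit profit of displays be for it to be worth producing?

At the optimum: solder uses 27 of 27 (binding); pick-and-place uses 24 of 27 (slack = 3); components uses 72 of 72 (binding).
Slack constraints have shadow price 0 (complementary slackness).
The binding rows give the dual system: 6·y_solder + 6·y_components = 63 and 1·y_solder + 6·y_components = 50.5.
→ y_solder = 2.5 and y_components = 8.
displays enters the basis when its profit ≥ yᵀa₃ = 2.5·1 + 8·2 = 18.5.

18.5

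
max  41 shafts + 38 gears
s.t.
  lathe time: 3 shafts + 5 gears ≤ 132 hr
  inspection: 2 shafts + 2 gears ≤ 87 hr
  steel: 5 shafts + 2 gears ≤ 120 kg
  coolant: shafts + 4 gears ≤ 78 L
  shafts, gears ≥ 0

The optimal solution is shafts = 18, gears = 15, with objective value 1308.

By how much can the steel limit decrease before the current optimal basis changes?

Binding constraints: steel, coolant. The basis is B = [[5,2],[1,4]] with det 18.
Per unit decrease in steel, x* moves by d = (-0.2222, 0.0556).
The basis stays optimal until shafts reaches 0; allowable decrease = 81 kg.

81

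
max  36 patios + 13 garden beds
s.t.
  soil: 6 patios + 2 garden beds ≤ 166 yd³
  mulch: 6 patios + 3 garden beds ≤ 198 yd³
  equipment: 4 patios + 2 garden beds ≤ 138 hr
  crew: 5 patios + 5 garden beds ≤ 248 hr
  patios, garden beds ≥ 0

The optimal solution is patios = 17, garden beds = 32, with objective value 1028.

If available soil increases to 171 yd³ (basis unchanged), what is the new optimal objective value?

1053

Binding: soil and mulch. Non-binding: equipment (6 unused), crew (3 unused).
Since equipment, crew are not tight, their duals are 0.
Dual feasibility on the basic columns requires 6·y_soil + 6·y_mulch = 36, 2·y_soil + 3·y_mulch = 13.
Solving: y_soil = 5, y_mulch = 1.
Δz = y_soil·Δb = 5 × (5) = 25, so new z* = 1028 + 25 = 1053.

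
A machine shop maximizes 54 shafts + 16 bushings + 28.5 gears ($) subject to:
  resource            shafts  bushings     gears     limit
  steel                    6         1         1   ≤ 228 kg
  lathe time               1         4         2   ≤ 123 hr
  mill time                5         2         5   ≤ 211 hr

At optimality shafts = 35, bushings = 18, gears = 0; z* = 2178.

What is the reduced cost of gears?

Binding: steel and mill time. Non-binding: lathe time (16 unused).
Slack constraints have shadow price 0 (complementary slackness).
The binding rows give the dual system: 6·y_steel + 5·y_mill time = 54 and 1·y_steel + 2·y_mill time = 16.
This yields shadow prices y_steel = 4, y_mill time = 6.
Reduced cost of gears: c₃ − yᵀa₃ = 28.5 − (4·1 + 6·5) = 28.5 − 34 = -5.5.

-5.5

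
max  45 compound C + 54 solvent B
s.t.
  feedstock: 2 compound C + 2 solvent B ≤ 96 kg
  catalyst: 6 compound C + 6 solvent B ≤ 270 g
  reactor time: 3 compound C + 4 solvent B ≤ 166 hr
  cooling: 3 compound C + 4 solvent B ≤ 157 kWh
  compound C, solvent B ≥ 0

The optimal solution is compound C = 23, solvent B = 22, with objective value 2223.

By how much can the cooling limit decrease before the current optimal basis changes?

22

Binding constraints: catalyst, cooling. The basis is B = [[6,6],[3,4]] with det 6.
Per unit decrease in cooling, x* moves by d = (1, -1).
The basis stays optimal until solvent B reaches 0; allowable decrease = 22 kWh.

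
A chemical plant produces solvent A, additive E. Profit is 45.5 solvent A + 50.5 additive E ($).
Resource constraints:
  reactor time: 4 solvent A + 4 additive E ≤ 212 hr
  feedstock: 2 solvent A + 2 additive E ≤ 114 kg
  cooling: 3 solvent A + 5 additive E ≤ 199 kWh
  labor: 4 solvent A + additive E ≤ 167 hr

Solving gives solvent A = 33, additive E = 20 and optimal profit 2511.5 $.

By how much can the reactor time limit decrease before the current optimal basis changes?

Binding constraints: reactor time, cooling. The basis is B = [[4,4],[3,5]] with det 8.
Per unit decrease in reactor time, x* moves by d = (-0.625, 0.375).
The basis stays optimal until solvent A reaches 0; allowable decrease = 52.8 hr.

52.8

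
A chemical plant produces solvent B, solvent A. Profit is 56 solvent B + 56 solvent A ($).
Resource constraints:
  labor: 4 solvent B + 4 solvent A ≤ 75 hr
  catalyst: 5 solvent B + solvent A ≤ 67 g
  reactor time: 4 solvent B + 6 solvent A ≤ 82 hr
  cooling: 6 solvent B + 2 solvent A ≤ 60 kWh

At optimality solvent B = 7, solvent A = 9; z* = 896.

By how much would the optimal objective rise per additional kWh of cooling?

4

At the optimum: labor uses 64 of 75 (slack = 11); catalyst uses 44 of 67 (slack = 23); reactor time uses 82 of 82 (binding); cooling uses 60 of 60 (binding).
Since labor, catalyst are not tight, their duals are 0.
Dual feasibility on the basic columns requires 4·y_reactor time + 6·y_cooling = 56, 6·y_reactor time + 2·y_cooling = 56.
Solving: y_reactor time = 8, y_cooling = 4.
Shadow price of cooling = 4.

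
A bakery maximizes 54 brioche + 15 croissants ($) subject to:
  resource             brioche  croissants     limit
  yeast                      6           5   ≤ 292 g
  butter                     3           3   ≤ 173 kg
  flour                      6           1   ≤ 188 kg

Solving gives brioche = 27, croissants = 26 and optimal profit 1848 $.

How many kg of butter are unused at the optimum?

14

butter used = 3·27 + 3·26 = 159; slack = 173 − 159 = 14.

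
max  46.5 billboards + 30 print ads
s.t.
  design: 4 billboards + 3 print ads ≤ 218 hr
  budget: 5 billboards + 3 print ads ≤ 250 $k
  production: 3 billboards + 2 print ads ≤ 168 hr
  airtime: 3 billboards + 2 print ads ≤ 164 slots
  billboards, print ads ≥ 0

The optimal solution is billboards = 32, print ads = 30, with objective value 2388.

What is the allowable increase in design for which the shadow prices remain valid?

24

Binding constraints: design, budget. The basis is B = [[4,3],[5,3]] with det -3.
Per unit increase in design, x* moves by d = (-1, 1.6667).
The basis stays optimal until airtime becomes binding; allowable increase = 24 hr.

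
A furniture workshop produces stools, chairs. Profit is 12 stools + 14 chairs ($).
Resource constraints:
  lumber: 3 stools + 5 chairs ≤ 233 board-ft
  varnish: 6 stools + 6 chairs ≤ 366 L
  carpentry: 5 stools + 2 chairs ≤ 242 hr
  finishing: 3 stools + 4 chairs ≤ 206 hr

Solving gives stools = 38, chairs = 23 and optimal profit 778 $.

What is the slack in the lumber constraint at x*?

lumber used = 3·38 + 5·23 = 229; slack = 233 − 229 = 4.

4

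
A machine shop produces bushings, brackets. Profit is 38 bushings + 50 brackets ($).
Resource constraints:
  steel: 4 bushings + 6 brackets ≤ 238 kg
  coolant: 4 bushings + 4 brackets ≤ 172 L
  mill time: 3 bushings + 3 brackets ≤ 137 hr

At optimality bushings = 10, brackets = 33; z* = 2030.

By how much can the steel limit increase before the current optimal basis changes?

20

Binding constraints: steel, coolant. The basis is B = [[4,6],[4,4]] with det -8.
Per unit increase in steel, x* moves by d = (-0.5, 0.5).
The basis stays optimal until bushings reaches 0; allowable increase = 20 kg.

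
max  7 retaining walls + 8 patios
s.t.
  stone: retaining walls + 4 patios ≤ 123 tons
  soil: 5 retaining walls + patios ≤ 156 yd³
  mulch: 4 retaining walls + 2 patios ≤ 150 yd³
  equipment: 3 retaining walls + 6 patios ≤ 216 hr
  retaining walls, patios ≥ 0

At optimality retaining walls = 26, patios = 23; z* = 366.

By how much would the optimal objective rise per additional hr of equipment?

Binding: mulch and equipment. Non-binding: stone (5 unused), soil (3 unused).
By complementary slackness, y = 0 for the non-binding constraints.
Dual feasibility on the basic columns requires 4·y_mulch + 3·y_equipment = 7, 2·y_mulch + 6·y_equipment = 8.
Solving: y_mulch = 1, y_equipment = 1.
Shadow price of equipment = 1.

1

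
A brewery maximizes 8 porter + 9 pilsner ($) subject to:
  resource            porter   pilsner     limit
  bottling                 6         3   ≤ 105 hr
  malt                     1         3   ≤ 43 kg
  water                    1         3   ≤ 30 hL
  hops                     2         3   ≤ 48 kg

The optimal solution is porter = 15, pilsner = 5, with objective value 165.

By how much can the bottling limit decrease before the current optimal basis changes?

75

Binding constraints: bottling, water. The basis is B = [[6,3],[1,3]] with det 15.
Per unit decrease in bottling, x* moves by d = (-0.2, 0.0667).
The basis stays optimal until porter reaches 0; allowable decrease = 75 hr.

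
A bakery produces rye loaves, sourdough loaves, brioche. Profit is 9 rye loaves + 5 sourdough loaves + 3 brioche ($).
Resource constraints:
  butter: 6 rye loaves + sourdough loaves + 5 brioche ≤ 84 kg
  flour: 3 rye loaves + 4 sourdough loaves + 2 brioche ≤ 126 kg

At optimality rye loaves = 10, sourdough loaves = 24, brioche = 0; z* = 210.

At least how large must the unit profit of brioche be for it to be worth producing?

7

At the optimum: butter uses 84 of 84 (binding); flour uses 126 of 126 (binding).
From A_Bᵀ y = c: 6·y_butter + 3·y_flour = 9; 1·y_butter + 4·y_flour = 5.
This yields shadow prices y_butter = 1, y_flour = 1.
brioche enters the basis when its profit ≥ yᵀa₃ = 1·5 + 1·2 = 7.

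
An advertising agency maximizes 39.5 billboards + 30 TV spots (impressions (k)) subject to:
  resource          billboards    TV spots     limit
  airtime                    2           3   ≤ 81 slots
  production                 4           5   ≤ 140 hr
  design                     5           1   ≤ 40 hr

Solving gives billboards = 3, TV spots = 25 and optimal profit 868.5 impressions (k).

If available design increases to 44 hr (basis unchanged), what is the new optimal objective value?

Check each constraint at x*: airtime 81/81 (tight); production 137/140 (slack 3); design 40/40 (tight).
Since production is not tight, its dual is 0.
From A_Bᵀ y = c: 2·y_airtime + 5·y_design = 39.5; 3·y_airtime + 1·y_design = 30.
This yields shadow prices y_airtime = 8.5, y_design = 4.5.
Δz = y_design·Δb = 4.5 × (4) = 18, so new z* = 868.5 + 18 = 886.5.

886.5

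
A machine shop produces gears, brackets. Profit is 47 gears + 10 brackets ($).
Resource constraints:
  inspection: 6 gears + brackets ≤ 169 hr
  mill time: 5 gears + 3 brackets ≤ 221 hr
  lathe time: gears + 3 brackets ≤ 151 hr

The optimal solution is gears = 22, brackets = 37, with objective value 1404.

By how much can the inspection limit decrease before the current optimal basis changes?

Binding constraints: inspection, mill time. The basis is B = [[6,1],[5,3]] with det 13.
Per unit decrease in inspection, x* moves by d = (-0.2308, 0.3846).
The basis stays optimal until lathe time becomes binding; allowable decrease = 19.5 hr.

19.5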